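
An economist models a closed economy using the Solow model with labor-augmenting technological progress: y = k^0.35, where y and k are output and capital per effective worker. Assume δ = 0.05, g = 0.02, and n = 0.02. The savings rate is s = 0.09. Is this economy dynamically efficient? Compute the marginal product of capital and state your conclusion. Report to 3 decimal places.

dynamically efficient; MPK ≈ 0.350

Break-even investment rate: n + g + δ = 0.02 + 0.02 + 0.05 = 0.09.
Steady-state k*: s·k^0.35 = 0.09·k gives k* = (0.09/0.09)^(1/0.65) ≈ 1.0000.
MPK = 0.35·1.0000^(-0.65) ≈ 0.3500.
MPK > n+g+δ = 0.09, so the economy is dynamically efficient (under-saving).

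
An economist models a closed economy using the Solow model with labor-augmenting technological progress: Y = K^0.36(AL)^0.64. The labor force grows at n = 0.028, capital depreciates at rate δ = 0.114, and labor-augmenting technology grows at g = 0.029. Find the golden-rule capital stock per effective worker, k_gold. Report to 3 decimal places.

k_gold ≈ 3.200

n + g + δ = 0.028 + 0.029 + 0.114 = 0.171.
Golden rule sets MPK = n+g+δ: 0.36·k^(0.36−1) = 0.171, so k_gold = (0.36/0.171)^(1/0.64) ≈ 3.2001.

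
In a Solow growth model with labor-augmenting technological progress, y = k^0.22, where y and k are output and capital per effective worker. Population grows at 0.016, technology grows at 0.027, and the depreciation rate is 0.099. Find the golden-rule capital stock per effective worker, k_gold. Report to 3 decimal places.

n + g + δ = 0.016 + 0.027 + 0.099 = 0.142.
Maximizing c = f(k) − (n+g+δ)·k gives f'(k) = n+g+δ, i.e. 0.22·k^(0.22−1) = 0.142, so k_gold = (0.22/0.142)^(1/0.78) ≈ 1.7529.

k_gold ≈ 1.753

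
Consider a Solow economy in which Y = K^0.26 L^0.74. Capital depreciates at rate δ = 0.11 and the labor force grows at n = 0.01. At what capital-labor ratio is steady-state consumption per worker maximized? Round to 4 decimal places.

Break-even investment rate: n + δ = 0.01 + 0.11 = 0.12.
Maximizing c = f(k) − (n+δ)·k gives f'(k) = n+δ, i.e. 0.26·k^(0.26−1) = 0.12, so k_gold = (0.26/0.12)^(1/0.74) ≈ 2.8430.

k_gold ≈ 2.8430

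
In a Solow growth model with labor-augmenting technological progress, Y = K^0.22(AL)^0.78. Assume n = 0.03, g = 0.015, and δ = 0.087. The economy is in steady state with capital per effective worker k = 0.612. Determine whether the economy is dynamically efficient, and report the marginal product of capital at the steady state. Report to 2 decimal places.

Break-even investment rate: n + g + δ = 0.03 + 0.015 + 0.087 = 0.132.
MPK = 0.22·k^(0.22−1) = 0.22·0.612^(-0.78) ≈ 0.3227.
MPK > 0.132, so the economy is dynamically efficient (under-saving).

dynamically efficient; MPK ≈ 0.32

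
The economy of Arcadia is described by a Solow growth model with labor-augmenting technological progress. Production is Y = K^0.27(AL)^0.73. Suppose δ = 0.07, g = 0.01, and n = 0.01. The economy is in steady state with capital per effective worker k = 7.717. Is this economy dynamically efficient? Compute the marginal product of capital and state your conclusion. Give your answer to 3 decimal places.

n + g + δ = 0.01 + 0.01 + 0.07 = 0.09.
MPK = 0.27·k^(0.27−1) = 0.27·7.717^(-0.73) ≈ 0.0607.
MPK < 0.09, so the economy is dynamically inefficient (over-saving).

dynamically inefficient; MPK ≈ 0.061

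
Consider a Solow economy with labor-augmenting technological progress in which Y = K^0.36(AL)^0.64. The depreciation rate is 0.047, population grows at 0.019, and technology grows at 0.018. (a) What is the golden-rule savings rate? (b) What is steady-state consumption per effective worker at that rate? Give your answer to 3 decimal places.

(a) s_gold = 0.360; (b) c_gold ≈ 1.451

n + g + δ = 0.019 + 0.018 + 0.047 = 0.084.
For Cobb-Douglas, s_gold equals capital's share: s_gold = 0.36.
Maximizing c = f(k) − (n+g+δ)·k gives f'(k) = n+g+δ, i.e. 0.36·k^(0.36−1) = 0.084, so k_gold = (0.36/0.084)^(1/0.64) ≈ 9.7171.
y_gold = 9.7171^0.36 ≈ 2.2673; c_gold = (1−0.36)·y_gold ≈ 1.4511.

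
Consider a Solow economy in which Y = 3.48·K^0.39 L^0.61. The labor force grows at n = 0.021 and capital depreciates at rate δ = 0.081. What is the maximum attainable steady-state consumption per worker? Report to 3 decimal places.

c_gold ≈ 11.106

n + δ = 0.021 + 0.081 = 0.102.
Maximizing c = f(k) − (n+δ)·k gives f'(k) = n+δ, i.e. 0.39·3.48·k^(0.39−1) = 0.102, so k_gold = (0.39·3.48/0.102)^(1/0.61) ≈ 69.6137.
y_gold = 3.48·69.6137^0.39 ≈ 18.2067.
c_gold = y_gold − (n+δ)·k_gold = 18.2067 − 0.102·69.6137 ≈ 11.1061.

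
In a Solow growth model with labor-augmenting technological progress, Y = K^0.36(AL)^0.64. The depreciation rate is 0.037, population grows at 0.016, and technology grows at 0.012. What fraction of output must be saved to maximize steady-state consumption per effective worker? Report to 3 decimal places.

Break-even investment rate: n + g + δ = 0.016 + 0.012 + 0.037 = 0.065.
At the golden rule MPK = n+g+δ, and in any Cobb-Douglas steady state s = (n+g+δ)·k/y = MPK·k/y = capital's share 0.36.

s_gold = 0.360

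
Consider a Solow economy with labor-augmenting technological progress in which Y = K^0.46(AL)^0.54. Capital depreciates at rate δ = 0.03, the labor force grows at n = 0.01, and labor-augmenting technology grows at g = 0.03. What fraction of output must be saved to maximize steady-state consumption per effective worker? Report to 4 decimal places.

s_gold = 0.4600

n + g + δ = 0.01 + 0.03 + 0.03 = 0.07.
At the golden rule MPK = n+g+δ, and in any Cobb-Douglas steady state s = (n+g+δ)·k/y = MPK·k/y = capital's share 0.46.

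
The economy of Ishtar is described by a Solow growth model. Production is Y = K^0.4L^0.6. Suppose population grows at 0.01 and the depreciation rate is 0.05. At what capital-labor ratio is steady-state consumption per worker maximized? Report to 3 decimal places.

Capital per worker breaks even when investment replaces (n + δ)·k; here n + δ = 0.06.
At the golden rule the marginal product of capital equals n+δ: 0.4·k^(0.4−1) = 0.06. Solving, k_gold = (0.4/0.06)^(1/0.6) ≈ 23.6146.

k_gold ≈ 23.615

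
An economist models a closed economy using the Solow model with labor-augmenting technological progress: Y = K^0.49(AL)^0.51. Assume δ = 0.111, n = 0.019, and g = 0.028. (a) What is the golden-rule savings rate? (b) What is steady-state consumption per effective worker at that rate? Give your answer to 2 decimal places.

Break-even investment rate: n + g + δ = 0.019 + 0.028 + 0.111 = 0.158.
For Cobb-Douglas, s_gold equals capital's share: s_gold = 0.49.
Maximizing c = f(k) − (n+g+δ)·k gives f'(k) = n+g+δ, i.e. 0.49·k^(0.49−1) = 0.158, so k_gold = (0.49/0.158)^(1/0.51) ≈ 9.2003.
y_gold = 9.2003^0.49 ≈ 2.9666; c_gold = (1−0.49)·y_gold ≈ 1.5130.

(a) s_gold = 0.49; (b) c_gold ≈ 1.51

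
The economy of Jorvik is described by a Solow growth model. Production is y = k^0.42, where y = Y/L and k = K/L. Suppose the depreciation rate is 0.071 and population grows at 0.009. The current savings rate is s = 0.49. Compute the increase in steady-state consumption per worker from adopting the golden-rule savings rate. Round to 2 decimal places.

Break-even investment rate: n + δ = 0.009 + 0.071 = 0.08.
Current steady state (s = 0.49): k* = (0.49/0.08)^(1/0.58) ≈ 22.7551, y* = 22.7551^0.42 ≈ 3.7151, c* = (1−0.49)·3.7151 ≈ 1.8947.
Setting f'(k) = n+δ gives 0.42·k^(0.42−1) = 0.08, hence k_gold = (0.42/0.08)^(1/0.58) ≈ 17.4443.
y_gold = 17.4443^0.42 ≈ 3.3227, c_gold = y_gold − 0.08·k_gold ≈ 1.9272.
Gain: Δc = 1.9272 − 1.8947 ≈ 0.0325.

Δc ≈ 0.03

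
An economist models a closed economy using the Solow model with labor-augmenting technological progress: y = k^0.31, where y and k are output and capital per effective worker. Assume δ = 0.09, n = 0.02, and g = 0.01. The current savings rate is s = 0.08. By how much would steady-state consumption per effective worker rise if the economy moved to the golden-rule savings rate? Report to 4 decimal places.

Δc ≈ 0.2901

Break-even investment rate: n + g + δ = 0.02 + 0.01 + 0.09 = 0.12.
Current steady state (s = 0.08): k* = (0.08/0.12)^(1/0.69) ≈ 0.5556, y* = 0.5556^0.31 ≈ 0.8335, c* = (1−0.08)·0.8335 ≈ 0.7668.
Maximizing c = f(k) − (n+g+δ)·k gives f'(k) = n+g+δ, i.e. 0.31·k^(0.31−1) = 0.12, so k_gold = (0.31/0.12)^(1/0.69) ≈ 3.9570.
y_gold = 3.9570^0.31 ≈ 1.5317, c_gold = y_gold − 0.12·k_gold ≈ 1.0569.
Gain: Δc = 1.0569 − 0.7668 ≈ 0.2901.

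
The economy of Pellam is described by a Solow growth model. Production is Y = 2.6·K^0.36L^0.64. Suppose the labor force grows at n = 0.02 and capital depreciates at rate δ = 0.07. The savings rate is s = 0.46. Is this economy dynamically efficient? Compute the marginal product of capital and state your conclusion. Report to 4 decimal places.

The effective depreciation rate is n + δ = 0.02 + 0.07 = 0.09.
Steady-state k*: s·A·k^0.36 = 0.09·k gives k* = (0.46·2.6/0.09)^(1/0.64) ≈ 56.9444.
MPK = 0.36·2.6·56.9444^(-0.64) ≈ 0.0704.
MPK < n+δ = 0.09, so the economy is dynamically inefficient (over-saving).

dynamically inefficient; MPK ≈ 0.0704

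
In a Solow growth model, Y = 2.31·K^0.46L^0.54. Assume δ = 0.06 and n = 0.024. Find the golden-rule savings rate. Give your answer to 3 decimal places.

Capital per worker breaks even when investment replaces (n + δ)·k; here n + δ = 0.084.
At the golden rule MPK = n+δ, and in any Cobb-Douglas steady state s = (n+δ)·k/y = MPK·k/y = capital's share 0.46.

s_gold = 0.460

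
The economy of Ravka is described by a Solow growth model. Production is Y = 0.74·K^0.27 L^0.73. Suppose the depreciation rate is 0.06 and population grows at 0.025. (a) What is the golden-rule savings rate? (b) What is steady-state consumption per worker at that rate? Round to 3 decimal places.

(a) s_gold = 0.270; (b) c_gold ≈ 0.741

Break-even investment rate: n + δ = 0.025 + 0.06 = 0.085.
For Cobb-Douglas, s_gold equals capital's share: s_gold = 0.27.
At the golden rule the marginal product of capital equals n+δ: 0.27·0.74·k^(0.27−1) = 0.085. Solving, k_gold = (0.27·0.74/0.085)^(1/0.73) ≈ 3.2245.
y_gold = 0.74·3.2245^0.27 ≈ 1.0151; c_gold = (1−0.27)·y_gold ≈ 0.7410.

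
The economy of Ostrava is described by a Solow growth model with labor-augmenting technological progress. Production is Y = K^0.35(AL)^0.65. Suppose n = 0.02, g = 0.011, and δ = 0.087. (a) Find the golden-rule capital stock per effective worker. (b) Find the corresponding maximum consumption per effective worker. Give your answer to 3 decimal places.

(a) k_gold ≈ 5.326; (b) c_gold ≈ 1.167

The effective depreciation rate is n + g + δ = 0.02 + 0.011 + 0.087 = 0.118.
Golden rule sets MPK = n+g+δ: 0.35·k^(0.35−1) = 0.118, so k_gold = (0.35/0.118)^(1/0.65) ≈ 5.3265.
y_gold = 5.3265^0.35 ≈ 1.7958; c_gold = y_gold − 0.118·k_gold ≈ 1.1673.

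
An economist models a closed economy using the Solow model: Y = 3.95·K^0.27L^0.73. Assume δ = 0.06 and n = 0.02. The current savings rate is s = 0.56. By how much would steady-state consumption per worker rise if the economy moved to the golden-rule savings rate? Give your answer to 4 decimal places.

n + δ = 0.02 + 0.06 = 0.08.
Current steady state (s = 0.56): k* = (0.56·3.95/0.08)^(1/0.73) ≈ 94.3898, y* = 3.95·94.3898^0.27 ≈ 13.4843, c* = (1−0.56)·13.4843 ≈ 5.9331.
Maximizing c = f(k) − (n+δ)·k gives f'(k) = n+δ, i.e. 0.27·3.95·k^(0.27−1) = 0.08, so k_gold = (0.27·3.95/0.08)^(1/0.73) ≈ 34.7471.
y_gold = 3.95·34.7471^0.27 ≈ 10.2954, c_gold = y_gold − 0.08·k_gold ≈ 7.5157.
Gain: Δc = 7.5157 − 5.9331 ≈ 1.5826.

Δc ≈ 1.5826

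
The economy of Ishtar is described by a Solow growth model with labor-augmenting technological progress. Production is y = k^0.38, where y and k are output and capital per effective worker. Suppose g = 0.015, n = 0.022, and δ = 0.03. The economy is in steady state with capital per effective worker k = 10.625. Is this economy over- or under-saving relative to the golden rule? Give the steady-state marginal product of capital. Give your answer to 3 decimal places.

Capital per effective worker breaks even when investment replaces (n + g + δ)·k; here n + g + δ = 0.067.
MPK = 0.38·k^(0.38−1) = 0.38·10.625^(-0.62) ≈ 0.0878.
MPK > 0.067, so the economy is dynamically efficient (under-saving).

under-saving; MPK ≈ 0.088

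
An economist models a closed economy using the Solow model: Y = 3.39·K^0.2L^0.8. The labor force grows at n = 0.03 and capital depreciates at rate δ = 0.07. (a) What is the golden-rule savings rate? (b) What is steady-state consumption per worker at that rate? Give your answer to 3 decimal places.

Break-even investment rate: n + δ = 0.03 + 0.07 = 0.1.
For Cobb-Douglas, s_gold equals capital's share: s_gold = 0.2.
Setting f'(k) = n+δ gives 0.2·3.39·k^(0.2−1) = 0.1, hence k_gold = (0.2·3.39/0.1)^(1/0.8) ≈ 10.9405.
y_gold = 3.39·10.9405^0.2 ≈ 5.4702; c_gold = (1−0.2)·y_gold ≈ 4.3762.

(a) s_gold = 0.200; (b) c_gold ≈ 4.376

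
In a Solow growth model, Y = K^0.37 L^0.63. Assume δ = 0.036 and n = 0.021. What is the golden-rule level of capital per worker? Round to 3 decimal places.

k_gold ≈ 19.472

n + δ = 0.021 + 0.036 = 0.057.
Maximizing c = f(k) − (n+δ)·k gives f'(k) = n+δ, i.e. 0.37·k^(0.37−1) = 0.057, so k_gold = (0.37/0.057)^(1/0.63) ≈ 19.4719.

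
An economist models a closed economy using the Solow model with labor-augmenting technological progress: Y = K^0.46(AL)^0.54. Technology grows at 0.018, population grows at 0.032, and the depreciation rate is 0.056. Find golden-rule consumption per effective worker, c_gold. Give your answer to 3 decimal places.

Break-even investment rate: n + g + δ = 0.032 + 0.018 + 0.056 = 0.106.
At the golden rule the marginal product of capital equals n+g+δ: 0.46·k^(0.46−1) = 0.106. Solving, k_gold = (0.46/0.106)^(1/0.54) ≈ 15.1519.
y_gold = 15.1519^0.46 ≈ 3.4915.
c_gold = y_gold − (n+g+δ)·k_gold = 3.4915 − 0.106·15.1519 ≈ 1.8854.

c_gold ≈ 1.885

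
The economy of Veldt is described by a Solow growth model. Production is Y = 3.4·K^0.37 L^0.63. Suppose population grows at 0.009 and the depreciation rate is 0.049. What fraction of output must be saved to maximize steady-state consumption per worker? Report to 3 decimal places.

s_gold = 0.370

Capital per worker breaks even when investment replaces (n + δ)·k; here n + δ = 0.058.
At the golden rule MPK = n+δ, and in any Cobb-Douglas steady state s = (n+δ)·k/y = MPK·k/y = capital's share 0.37.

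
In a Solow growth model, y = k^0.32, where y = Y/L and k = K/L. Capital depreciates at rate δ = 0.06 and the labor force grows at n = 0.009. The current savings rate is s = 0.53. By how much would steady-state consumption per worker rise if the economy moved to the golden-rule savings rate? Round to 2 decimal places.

Δc ≈ 0.17

n + δ = 0.009 + 0.06 = 0.069.
Current steady state (s = 0.53): k* = (0.53/0.069)^(1/0.68) ≈ 20.0493, y* = 20.0493^0.32 ≈ 2.6102, c* = (1−0.53)·2.6102 ≈ 1.2268.
At the golden rule the marginal product of capital equals n+δ: 0.32·k^(0.32−1) = 0.069. Solving, k_gold = (0.32/0.069)^(1/0.68) ≈ 9.5467.
y_gold = 9.5467^0.32 ≈ 2.0585, c_gold = y_gold − 0.069·k_gold ≈ 1.3998.
Gain: Δc = 1.3998 − 1.2268 ≈ 0.1730.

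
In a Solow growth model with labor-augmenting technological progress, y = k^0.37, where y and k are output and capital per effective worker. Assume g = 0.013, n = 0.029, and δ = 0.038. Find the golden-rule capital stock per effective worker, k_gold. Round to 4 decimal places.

Capital per effective worker breaks even when investment replaces (n + g + δ)·k; here n + g + δ = 0.08.
Golden rule sets MPK = n+g+δ: 0.37·k^(0.37−1) = 0.08, so k_gold = (0.37/0.08)^(1/0.63) ≈ 11.3693.

k_gold ≈ 11.3693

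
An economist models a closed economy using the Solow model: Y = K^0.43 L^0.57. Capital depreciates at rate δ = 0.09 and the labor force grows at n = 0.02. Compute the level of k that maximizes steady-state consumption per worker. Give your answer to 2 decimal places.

k_gold ≈ 10.93

The effective depreciation rate is n + δ = 0.02 + 0.09 = 0.11.
Golden rule sets MPK = n+δ: 0.43·k^(0.43−1) = 0.11, so k_gold = (0.43/0.11)^(1/0.57) ≈ 10.9328.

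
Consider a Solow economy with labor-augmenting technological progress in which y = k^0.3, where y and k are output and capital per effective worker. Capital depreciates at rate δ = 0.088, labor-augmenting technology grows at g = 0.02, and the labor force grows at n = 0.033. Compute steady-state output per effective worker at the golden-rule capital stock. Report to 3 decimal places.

y_gold ≈ 1.382

Capital per effective worker breaks even when investment replaces (n + g + δ)·k; here n + g + δ = 0.141.
Golden rule sets MPK = n+g+δ: 0.3·k^(0.3−1) = 0.141, so k_gold = (0.3/0.141)^(1/0.7) ≈ 2.9406.
Output: y_gold = k_gold^0.3 = 2.9406^0.3 ≈ 1.3821.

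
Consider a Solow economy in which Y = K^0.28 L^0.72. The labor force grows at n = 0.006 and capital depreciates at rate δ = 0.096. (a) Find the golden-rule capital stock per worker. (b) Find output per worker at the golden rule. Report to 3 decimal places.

Break-even investment rate: n + δ = 0.006 + 0.096 = 0.102.
At the golden rule the marginal product of capital equals n+δ: 0.28·k^(0.28−1) = 0.102. Solving, k_gold = (0.28/0.102)^(1/0.72) ≈ 4.0654.
y_gold = 4.0654^0.28 ≈ 1.4810.

(a) k_gold ≈ 4.065; (b) y_gold ≈ 1.481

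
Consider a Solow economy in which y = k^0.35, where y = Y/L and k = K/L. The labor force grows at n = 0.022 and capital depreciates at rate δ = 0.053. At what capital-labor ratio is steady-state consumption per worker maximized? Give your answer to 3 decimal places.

k_gold ≈ 10.696

n + δ = 0.022 + 0.053 = 0.075.
Maximizing c = f(k) − (n+δ)·k gives f'(k) = n+δ, i.e. 0.35·k^(0.35−1) = 0.075, so k_gold = (0.35/0.075)^(1/0.65) ≈ 10.6965.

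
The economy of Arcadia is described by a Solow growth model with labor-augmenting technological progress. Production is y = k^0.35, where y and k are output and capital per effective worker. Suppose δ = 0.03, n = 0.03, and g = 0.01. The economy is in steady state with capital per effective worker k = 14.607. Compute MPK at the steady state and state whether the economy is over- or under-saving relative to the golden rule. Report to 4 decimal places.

over-saving; MPK ≈ 0.0612

n + g + δ = 0.03 + 0.01 + 0.03 = 0.07.
MPK = 0.35·k^(0.35−1) = 0.35·14.607^(-0.65) ≈ 0.0612.
MPK < 0.07, so the economy is dynamically inefficient (over-saving).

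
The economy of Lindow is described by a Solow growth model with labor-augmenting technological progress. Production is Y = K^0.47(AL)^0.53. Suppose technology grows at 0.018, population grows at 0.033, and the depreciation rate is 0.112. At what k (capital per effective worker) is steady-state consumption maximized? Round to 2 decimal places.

Capital per effective worker breaks even when investment replaces (n + g + δ)·k; here n + g + δ = 0.163.
Maximizing c = f(k) − (n+g+δ)·k gives f'(k) = n+g+δ, i.e. 0.47·k^(0.47−1) = 0.163, so k_gold = (0.47/0.163)^(1/0.53) ≈ 7.3749.

k_gold ≈ 7.37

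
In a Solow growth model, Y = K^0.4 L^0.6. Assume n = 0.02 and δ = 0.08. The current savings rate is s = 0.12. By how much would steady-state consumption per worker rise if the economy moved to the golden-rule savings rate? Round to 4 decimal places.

n + δ = 0.02 + 0.08 = 0.1.
Current steady state (s = 0.12): k* = (0.12/0.1)^(1/0.6) ≈ 1.3551, y* = 1.3551^0.4 ≈ 1.1292, c* = (1−0.12)·1.1292 ≈ 0.9937.
Maximizing c = f(k) − (n+δ)·k gives f'(k) = n+δ, i.e. 0.4·k^(0.4−1) = 0.1, so k_gold = (0.4/0.1)^(1/0.6) ≈ 10.0794.
y_gold = 10.0794^0.4 ≈ 2.5198, c_gold = y_gold − 0.1·k_gold ≈ 1.5119.
Gain: Δc = 1.5119 − 0.9937 ≈ 0.5182.

Δc ≈ 0.5182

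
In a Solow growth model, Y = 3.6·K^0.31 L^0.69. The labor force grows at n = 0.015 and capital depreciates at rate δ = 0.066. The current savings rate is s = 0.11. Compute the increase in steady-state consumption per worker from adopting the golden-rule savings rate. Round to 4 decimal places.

Δc ≈ 1.5352

The effective depreciation rate is n + δ = 0.015 + 0.066 = 0.081.
Current steady state (s = 0.11): k* = (0.11·3.6/0.081)^(1/0.69) ≈ 9.9737, y* = 3.6·9.9737^0.31 ≈ 7.3443, c* = (1−0.11)·7.3443 ≈ 6.5364.
At the golden rule the marginal product of capital equals n+δ: 0.31·3.6·k^(0.31−1) = 0.081. Solving, k_gold = (0.31·3.6/0.081)^(1/0.69) ≈ 44.7697.
y_gold = 3.6·44.7697^0.31 ≈ 11.6979, c_gold = y_gold − 0.081·k_gold ≈ 8.0715.
Gain: Δc = 8.0715 − 6.5364 ≈ 1.5352.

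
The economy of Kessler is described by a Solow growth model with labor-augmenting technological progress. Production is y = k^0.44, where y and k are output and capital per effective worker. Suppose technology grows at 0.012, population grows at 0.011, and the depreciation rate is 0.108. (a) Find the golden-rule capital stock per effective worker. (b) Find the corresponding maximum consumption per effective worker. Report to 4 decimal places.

(a) k_gold ≈ 8.7018; (b) c_gold ≈ 1.4508

n + g + δ = 0.011 + 0.012 + 0.108 = 0.131.
Setting f'(k) = n+g+δ gives 0.44·k^(0.44−1) = 0.131, hence k_gold = (0.44/0.131)^(1/0.56) ≈ 8.7018.
y_gold = 8.7018^0.44 ≈ 2.5908; c_gold = y_gold − 0.131·k_gold ≈ 1.4508.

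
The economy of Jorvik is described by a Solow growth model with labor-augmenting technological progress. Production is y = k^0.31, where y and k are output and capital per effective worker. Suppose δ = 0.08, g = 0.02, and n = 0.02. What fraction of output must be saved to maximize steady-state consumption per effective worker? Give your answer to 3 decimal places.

s_gold = 0.310

Capital per effective worker breaks even when investment replaces (n + g + δ)·k; here n + g + δ = 0.12.
At the golden rule MPK = n+g+δ, and in any Cobb-Douglas steady state s = (n+g+δ)·k/y = MPK·k/y = capital's share 0.31.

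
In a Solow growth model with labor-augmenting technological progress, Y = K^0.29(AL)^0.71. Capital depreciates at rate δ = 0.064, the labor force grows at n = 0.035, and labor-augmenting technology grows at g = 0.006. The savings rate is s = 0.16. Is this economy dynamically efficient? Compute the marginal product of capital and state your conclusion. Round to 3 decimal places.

Break-even investment rate: n + g + δ = 0.035 + 0.006 + 0.064 = 0.105.
Steady-state k*: s·k^0.29 = 0.105·k gives k* = (0.16/0.105)^(1/0.71) ≈ 1.8099.
MPK = 0.29·1.8099^(-0.71) ≈ 0.1903.
MPK > n+g+δ = 0.105, so the economy is dynamically efficient (under-saving).

dynamically efficient; MPK ≈ 0.190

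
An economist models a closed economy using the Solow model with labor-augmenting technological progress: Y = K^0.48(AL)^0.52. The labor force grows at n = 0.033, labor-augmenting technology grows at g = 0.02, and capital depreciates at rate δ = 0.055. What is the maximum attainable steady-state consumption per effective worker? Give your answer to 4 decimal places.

Break-even investment rate: n + g + δ = 0.033 + 0.02 + 0.055 = 0.108.
At the golden rule the marginal product of capital equals n+g+δ: 0.48·k^(0.48−1) = 0.108. Solving, k_gold = (0.48/0.108)^(1/0.52) ≈ 17.6118.
y_gold = 17.6118^0.48 ≈ 3.9626.
c_gold = y_gold − (n+g+δ)·k_gold = 3.9626 − 0.108·17.6118 ≈ 2.0606.

c_gold ≈ 2.0606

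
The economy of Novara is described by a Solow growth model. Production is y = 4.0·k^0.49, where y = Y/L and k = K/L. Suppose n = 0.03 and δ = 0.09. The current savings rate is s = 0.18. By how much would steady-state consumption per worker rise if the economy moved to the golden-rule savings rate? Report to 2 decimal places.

Δc ≈ 11.52

Break-even investment rate: n + δ = 0.03 + 0.09 = 0.12.
Current steady state (s = 0.18): k* = (0.18·4.0/0.12)^(1/0.51) ≈ 33.5573, y* = 4.0·33.5573^0.49 ≈ 22.3715, c* = (1−0.18)·22.3715 ≈ 18.3446.
At the golden rule the marginal product of capital equals n+δ: 0.49·4.0·k^(0.49−1) = 0.12. Solving, k_gold = (0.49·4.0/0.12)^(1/0.51) ≈ 239.0992.
y_gold = 4.0·239.0992^0.49 ≈ 58.5549, c_gold = y_gold − 0.12·k_gold ≈ 29.8630.
Gain: Δc = 29.8630 − 18.3446 ≈ 11.5184.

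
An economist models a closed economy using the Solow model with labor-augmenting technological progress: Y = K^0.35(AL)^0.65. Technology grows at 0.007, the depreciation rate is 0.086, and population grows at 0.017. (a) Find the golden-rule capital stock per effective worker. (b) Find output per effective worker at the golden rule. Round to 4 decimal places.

(a) k_gold ≈ 5.9340; (b) y_gold ≈ 1.8650

Break-even investment rate: n + g + δ = 0.017 + 0.007 + 0.086 = 0.11.
Maximizing c = f(k) − (n+g+δ)·k gives f'(k) = n+g+δ, i.e. 0.35·k^(0.35−1) = 0.11, so k_gold = (0.35/0.11)^(1/0.65) ≈ 5.9340.
y_gold = 5.9340^0.35 ≈ 1.8650.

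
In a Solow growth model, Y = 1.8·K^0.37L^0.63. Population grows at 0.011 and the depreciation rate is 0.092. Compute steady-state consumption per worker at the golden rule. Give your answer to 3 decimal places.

c_gold ≈ 3.394

n + δ = 0.011 + 0.092 = 0.103.
Setting f'(k) = n+δ gives 0.37·1.8·k^(0.37−1) = 0.103, hence k_gold = (0.37·1.8/0.103)^(1/0.63) ≈ 19.3520.
y_gold = 1.8·19.3520^0.37 ≈ 5.3872.
c_gold = y_gold − (n+δ)·k_gold = 5.3872 − 0.103·19.3520 ≈ 3.3939.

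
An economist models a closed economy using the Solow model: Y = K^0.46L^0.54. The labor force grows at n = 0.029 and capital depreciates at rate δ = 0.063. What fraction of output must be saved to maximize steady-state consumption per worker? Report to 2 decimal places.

s_gold = 0.46

n + δ = 0.029 + 0.063 = 0.092.
At the golden rule MPK = n+δ, and in any Cobb-Douglas steady state s = (n+δ)·k/y = MPK·k/y = capital's share 0.46.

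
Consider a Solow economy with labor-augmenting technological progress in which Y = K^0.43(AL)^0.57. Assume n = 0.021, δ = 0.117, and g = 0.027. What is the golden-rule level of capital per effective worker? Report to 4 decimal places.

k_gold ≈ 5.3678

n + g + δ = 0.021 + 0.027 + 0.117 = 0.165.
Maximizing c = f(k) − (n+g+δ)·k gives f'(k) = n+g+δ, i.e. 0.43·k^(0.43−1) = 0.165, so k_gold = (0.43/0.165)^(1/0.57) ≈ 5.3678.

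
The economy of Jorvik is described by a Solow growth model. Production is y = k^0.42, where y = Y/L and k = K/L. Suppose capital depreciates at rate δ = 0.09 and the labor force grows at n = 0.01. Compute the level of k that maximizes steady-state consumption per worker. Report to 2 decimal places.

k_gold ≈ 11.87

Break-even investment rate: n + δ = 0.01 + 0.09 = 0.1.
At the golden rule the marginal product of capital equals n+δ: 0.42·k^(0.42−1) = 0.1. Solving, k_gold = (0.42/0.1)^(1/0.58) ≈ 11.8732.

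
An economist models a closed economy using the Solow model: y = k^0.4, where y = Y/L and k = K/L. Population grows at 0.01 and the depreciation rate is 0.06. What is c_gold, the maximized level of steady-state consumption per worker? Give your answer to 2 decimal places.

c_gold ≈ 1.92

Break-even investment rate: n + δ = 0.01 + 0.06 = 0.07.
Golden rule sets MPK = n+δ: 0.4·k^(0.4−1) = 0.07, so k_gold = (0.4/0.07)^(1/0.6) ≈ 18.2643.
y_gold = 18.2643^0.4 ≈ 3.1963.
c_gold = y_gold − (n+δ)·k_gold = 3.1963 − 0.07·18.2643 ≈ 1.9178.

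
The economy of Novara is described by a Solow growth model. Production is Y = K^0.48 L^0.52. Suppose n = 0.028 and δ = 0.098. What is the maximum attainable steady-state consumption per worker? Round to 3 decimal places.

c_gold ≈ 1.787

n + δ = 0.028 + 0.098 = 0.126.
Golden rule sets MPK = n+δ: 0.48·k^(0.48−1) = 0.126, so k_gold = (0.48/0.126)^(1/0.52) ≈ 13.0936.
y_gold = 13.0936^0.48 ≈ 3.4371.
c_gold = y_gold − (n+δ)·k_gold = 3.4371 − 0.126·13.0936 ≈ 1.7873.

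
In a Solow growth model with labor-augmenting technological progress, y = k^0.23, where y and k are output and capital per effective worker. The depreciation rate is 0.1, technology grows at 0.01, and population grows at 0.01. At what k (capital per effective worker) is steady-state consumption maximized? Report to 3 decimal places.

k_gold ≈ 2.328

The effective depreciation rate is n + g + δ = 0.01 + 0.01 + 0.1 = 0.12.
Maximizing c = f(k) − (n+g+δ)·k gives f'(k) = n+g+δ, i.e. 0.23·k^(0.23−1) = 0.12, so k_gold = (0.23/0.12)^(1/0.77) ≈ 2.3278.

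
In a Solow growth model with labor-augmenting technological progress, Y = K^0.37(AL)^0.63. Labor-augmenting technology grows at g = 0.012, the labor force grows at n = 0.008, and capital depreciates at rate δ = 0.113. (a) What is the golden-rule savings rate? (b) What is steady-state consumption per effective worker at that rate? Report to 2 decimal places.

(a) s_gold = 0.37; (b) c_gold ≈ 1.15

The effective depreciation rate is n + g + δ = 0.008 + 0.012 + 0.113 = 0.133.
For Cobb-Douglas, s_gold equals capital's share: s_gold = 0.37.
Maximizing c = f(k) − (n+g+δ)·k gives f'(k) = n+g+δ, i.e. 0.37·k^(0.37−1) = 0.133, so k_gold = (0.37/0.133)^(1/0.63) ≈ 5.0736.
y_gold = 5.0736^0.37 ≈ 1.8238; c_gold = (1−0.37)·y_gold ≈ 1.1490.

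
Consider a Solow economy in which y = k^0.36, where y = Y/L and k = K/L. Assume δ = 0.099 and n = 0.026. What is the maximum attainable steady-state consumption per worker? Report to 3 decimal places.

Break-even investment rate: n + δ = 0.026 + 0.099 = 0.125.
At the golden rule the marginal product of capital equals n+δ: 0.36·k^(0.36−1) = 0.125. Solving, k_gold = (0.36/0.125)^(1/0.64) ≈ 5.2216.
y_gold = 5.2216^0.36 ≈ 1.8130.
c_gold = y_gold − (n+δ)·k_gold = 1.8130 − 0.125·5.2216 ≈ 1.1603.

c_gold ≈ 1.160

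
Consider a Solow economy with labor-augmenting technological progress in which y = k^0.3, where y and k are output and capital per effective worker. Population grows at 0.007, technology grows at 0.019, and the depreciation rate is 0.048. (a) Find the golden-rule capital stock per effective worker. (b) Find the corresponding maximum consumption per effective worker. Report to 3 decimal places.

(a) k_gold ≈ 7.386; (b) c_gold ≈ 1.275

n + g + δ = 0.007 + 0.019 + 0.048 = 0.074.
Golden rule sets MPK = n+g+δ: 0.3·k^(0.3−1) = 0.074, so k_gold = (0.3/0.074)^(1/0.7) ≈ 7.3861.
y_gold = 7.3861^0.3 ≈ 1.8219; c_gold = y_gold − 0.074·k_gold ≈ 1.2753.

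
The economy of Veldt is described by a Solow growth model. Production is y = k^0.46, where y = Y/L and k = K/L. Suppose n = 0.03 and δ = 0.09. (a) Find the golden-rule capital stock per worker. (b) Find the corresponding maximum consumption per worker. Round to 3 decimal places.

(a) k_gold ≈ 12.042; (b) c_gold ≈ 1.696

Capital per worker breaks even when investment replaces (n + δ)·k; here n + δ = 0.12.
Golden rule sets MPK = n+δ: 0.46·k^(0.46−1) = 0.12, so k_gold = (0.46/0.12)^(1/0.54) ≈ 12.0420.
y_gold = 12.0420^0.46 ≈ 3.1414; c_gold = y_gold − 0.12·k_gold ≈ 1.6963.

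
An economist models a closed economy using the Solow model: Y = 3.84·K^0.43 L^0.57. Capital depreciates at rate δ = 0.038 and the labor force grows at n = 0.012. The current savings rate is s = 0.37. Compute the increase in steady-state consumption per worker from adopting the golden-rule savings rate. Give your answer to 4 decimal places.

Δc ≈ 0.4042

Capital per worker breaks even when investment replaces (n + δ)·k; here n + δ = 0.05.
Current steady state (s = 0.37): k* = (0.37·3.84/0.05)^(1/0.57) ≈ 354.9036, y* = 3.84·354.9036^0.43 ≈ 47.9599, c* = (1−0.37)·47.9599 ≈ 30.2148.
At the golden rule the marginal product of capital equals n+δ: 0.43·3.84·k^(0.43−1) = 0.05. Solving, k_gold = (0.43·3.84/0.05)^(1/0.57) ≈ 461.9697.
y_gold = 3.84·461.9697^0.43 ≈ 53.7174, c_gold = y_gold − 0.05·k_gold ≈ 30.6189.
Gain: Δc = 30.6189 − 30.2148 ≈ 0.4042.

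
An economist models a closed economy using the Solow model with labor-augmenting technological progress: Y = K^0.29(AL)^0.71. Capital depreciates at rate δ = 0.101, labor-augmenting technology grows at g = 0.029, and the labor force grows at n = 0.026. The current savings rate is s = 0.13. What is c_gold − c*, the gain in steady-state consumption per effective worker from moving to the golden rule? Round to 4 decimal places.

Δc ≈ 0.1071

Capital per effective worker breaks even when investment replaces (n + g + δ)·k; here n + g + δ = 0.156.
Current steady state (s = 0.13): k* = (0.13/0.156)^(1/0.71) ≈ 0.7735, y* = 0.7735^0.29 ≈ 0.9282, c* = (1−0.13)·0.9282 ≈ 0.8076.
At the golden rule the marginal product of capital equals n+g+δ: 0.29·k^(0.29−1) = 0.156. Solving, k_gold = (0.29/0.156)^(1/0.71) ≈ 2.3947.
y_gold = 2.3947^0.29 ≈ 1.2882, c_gold = y_gold − 0.156·k_gold ≈ 0.9146.
Gain: Δc = 0.9146 − 0.8076 ≈ 0.1071.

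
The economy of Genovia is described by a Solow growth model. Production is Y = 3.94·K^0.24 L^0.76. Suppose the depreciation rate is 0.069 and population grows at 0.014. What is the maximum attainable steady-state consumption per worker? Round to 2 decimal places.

n + δ = 0.014 + 0.069 = 0.083.
At the golden rule the marginal product of capital equals n+δ: 0.24·3.94·k^(0.24−1) = 0.083. Solving, k_gold = (0.24·3.94/0.083)^(1/0.76) ≈ 24.5642.
y_gold = 3.94·24.5642^0.24 ≈ 8.4951.
c_gold = y_gold − (n+δ)·k_gold = 8.4951 − 0.083·24.5642 ≈ 6.4563.

c_gold ≈ 6.46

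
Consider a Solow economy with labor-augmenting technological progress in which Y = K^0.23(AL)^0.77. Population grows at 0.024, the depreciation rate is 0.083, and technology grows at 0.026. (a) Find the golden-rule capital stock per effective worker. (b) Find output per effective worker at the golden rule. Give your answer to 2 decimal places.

(a) k_gold ≈ 2.04; (b) y_gold ≈ 1.18

Break-even investment rate: n + g + δ = 0.024 + 0.026 + 0.083 = 0.133.
At the golden rule the marginal product of capital equals n+g+δ: 0.23·k^(0.23−1) = 0.133. Solving, k_gold = (0.23/0.133)^(1/0.77) ≈ 2.0367.
y_gold = 2.0367^0.23 ≈ 1.1778.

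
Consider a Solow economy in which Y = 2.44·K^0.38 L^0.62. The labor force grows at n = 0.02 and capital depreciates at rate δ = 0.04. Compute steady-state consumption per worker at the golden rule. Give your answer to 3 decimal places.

c_gold ≈ 8.101

n + δ = 0.02 + 0.04 = 0.06.
Setting f'(k) = n+δ gives 0.38·2.44·k^(0.38−1) = 0.06, hence k_gold = (0.38·2.44/0.06)^(1/0.62) ≈ 82.7518.
y_gold = 2.44·82.7518^0.38 ≈ 13.0661.
c_gold = y_gold − (n+δ)·k_gold = 13.0661 − 0.06·82.7518 ≈ 8.1010.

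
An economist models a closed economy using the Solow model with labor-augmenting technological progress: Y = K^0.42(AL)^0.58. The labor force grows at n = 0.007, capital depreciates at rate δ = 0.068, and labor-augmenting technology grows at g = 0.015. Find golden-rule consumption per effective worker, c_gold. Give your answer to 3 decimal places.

c_gold ≈ 1.770

The effective depreciation rate is n + g + δ = 0.007 + 0.015 + 0.068 = 0.09.
Maximizing c = f(k) − (n+g+δ)·k gives f'(k) = n+g+δ, i.e. 0.42·k^(0.42−1) = 0.09, so k_gold = (0.42/0.09)^(1/0.58) ≈ 14.2384.
y_gold = 14.2384^0.42 ≈ 3.0511.
c_gold = y_gold − (n+g+δ)·k_gold = 3.0511 − 0.09·14.2384 ≈ 1.7696.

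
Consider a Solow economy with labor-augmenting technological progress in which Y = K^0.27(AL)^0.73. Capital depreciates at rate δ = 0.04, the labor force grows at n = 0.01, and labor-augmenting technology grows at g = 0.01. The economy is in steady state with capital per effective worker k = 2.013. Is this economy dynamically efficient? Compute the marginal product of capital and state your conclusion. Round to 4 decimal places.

Capital per effective worker breaks even when investment replaces (n + g + δ)·k; here n + g + δ = 0.06.
MPK = 0.27·k^(0.27−1) = 0.27·2.013^(-0.73) ≈ 0.1620.
MPK > 0.06, so the economy is dynamically efficient (under-saving).

dynamically efficient; MPK ≈ 0.1620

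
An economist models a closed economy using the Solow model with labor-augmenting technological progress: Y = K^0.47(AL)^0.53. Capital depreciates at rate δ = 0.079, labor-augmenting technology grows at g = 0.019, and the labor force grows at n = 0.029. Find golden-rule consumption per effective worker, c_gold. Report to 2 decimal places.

c_gold ≈ 1.69

The effective depreciation rate is n + g + δ = 0.029 + 0.019 + 0.079 = 0.127.
At the golden rule the marginal product of capital equals n+g+δ: 0.47·k^(0.47−1) = 0.127. Solving, k_gold = (0.47/0.127)^(1/0.53) ≈ 11.8101.
y_gold = 11.8101^0.47 ≈ 3.1912.
c_gold = y_gold − (n+g+δ)·k_gold = 3.1912 − 0.127·11.8101 ≈ 1.6914.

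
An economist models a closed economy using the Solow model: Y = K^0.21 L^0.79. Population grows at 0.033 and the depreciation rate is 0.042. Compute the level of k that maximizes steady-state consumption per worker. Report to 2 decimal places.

k_gold ≈ 3.68

Capital per worker breaks even when investment replaces (n + δ)·k; here n + δ = 0.075.
Setting f'(k) = n+δ gives 0.21·k^(0.21−1) = 0.075, hence k_gold = (0.21/0.075)^(1/0.79) ≈ 3.6815.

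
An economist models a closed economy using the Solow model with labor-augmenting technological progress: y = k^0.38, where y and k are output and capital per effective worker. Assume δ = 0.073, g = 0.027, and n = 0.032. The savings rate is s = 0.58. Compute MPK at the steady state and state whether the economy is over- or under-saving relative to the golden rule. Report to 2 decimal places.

The effective depreciation rate is n + g + δ = 0.032 + 0.027 + 0.073 = 0.132.
Steady-state k*: s·k^0.38 = 0.132·k gives k* = (0.58/0.132)^(1/0.62) ≈ 10.8858.
MPK = 0.38·10.8858^(-0.62) ≈ 0.0865.
MPK < n+g+δ = 0.132, so the economy is dynamically inefficient (over-saving).

over-saving; MPK ≈ 0.09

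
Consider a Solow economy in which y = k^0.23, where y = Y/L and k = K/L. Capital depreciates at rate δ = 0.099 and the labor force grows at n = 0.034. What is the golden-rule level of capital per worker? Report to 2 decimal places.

Break-even investment rate: n + δ = 0.034 + 0.099 = 0.133.
Setting f'(k) = n+δ gives 0.23·k^(0.23−1) = 0.133, hence k_gold = (0.23/0.133)^(1/0.77) ≈ 2.0367.

k_gold ≈ 2.04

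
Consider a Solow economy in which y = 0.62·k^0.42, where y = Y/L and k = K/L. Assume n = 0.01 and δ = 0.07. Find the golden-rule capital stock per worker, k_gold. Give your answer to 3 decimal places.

Break-even investment rate: n + δ = 0.01 + 0.07 = 0.08.
Golden rule sets MPK = n+δ: 0.42·0.62·k^(0.42−1) = 0.08, so k_gold = (0.42·0.62/0.08)^(1/0.58) ≈ 7.6508.

k_gold ≈ 7.651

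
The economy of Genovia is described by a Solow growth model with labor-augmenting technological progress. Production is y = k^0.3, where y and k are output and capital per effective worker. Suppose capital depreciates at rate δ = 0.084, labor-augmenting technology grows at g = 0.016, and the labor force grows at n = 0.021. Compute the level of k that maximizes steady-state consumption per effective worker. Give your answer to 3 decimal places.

k_gold ≈ 3.659

Break-even investment rate: n + g + δ = 0.021 + 0.016 + 0.084 = 0.121.
Golden rule sets MPK = n+g+δ: 0.3·k^(0.3−1) = 0.121, so k_gold = (0.3/0.121)^(1/0.7) ≈ 3.6588.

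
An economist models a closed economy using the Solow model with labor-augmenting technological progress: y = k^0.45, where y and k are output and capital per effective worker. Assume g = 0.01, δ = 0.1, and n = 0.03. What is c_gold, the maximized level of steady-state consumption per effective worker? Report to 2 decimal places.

c_gold ≈ 1.43

The effective depreciation rate is n + g + δ = 0.03 + 0.01 + 0.1 = 0.14.
Golden rule sets MPK = n+g+δ: 0.45·k^(0.45−1) = 0.14, so k_gold = (0.45/0.14)^(1/0.55) ≈ 8.3555.
y_gold = 8.3555^0.45 ≈ 2.5995.
c_gold = y_gold − (n+g+δ)·k_gold = 2.5995 − 0.14·8.3555 ≈ 1.4297.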